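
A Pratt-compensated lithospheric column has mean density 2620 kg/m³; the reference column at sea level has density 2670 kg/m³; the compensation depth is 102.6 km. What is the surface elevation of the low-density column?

1.96 km

ρ_ref D = ρ (D + h) → h = D (ρ_ref − ρ)/ρ.
h = 102.6 km × (2670 − 2620)/2620 = 1.96 km.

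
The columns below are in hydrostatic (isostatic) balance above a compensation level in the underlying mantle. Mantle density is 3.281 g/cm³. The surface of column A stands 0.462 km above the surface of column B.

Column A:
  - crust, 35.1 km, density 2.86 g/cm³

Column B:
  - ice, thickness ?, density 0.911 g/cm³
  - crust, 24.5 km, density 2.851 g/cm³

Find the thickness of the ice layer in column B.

1.15 km

Take the compensation level at the base of the deeper column (depth z_c below the surface of column A) and equate Σ ρ_i t_i down to z_c; mantle fills any gap and the z_c terms cancel.
Column A: 35.1×2.86 + (z_c − 35.1)×3.281
Column B: 0.462×0 + x×0.911 + 24.5×2.851 + (z_c − 0.462 − 24.5 − x)×3.281
The z_c×3.281 term appears on both sides and cancels. Collect the known terms of each column as K = Σ(ρt)_known − 3.281 × (depth of known layers): K_A = 100.386 − 3.281×35.1 = −14.7771; K_B = 69.8495 − 3.281×(0.462 + 24.5) = −12.050822.
Balance: K_A = K_B − x×(3.281 − 0.911), so x = (K_B − K_A)/(3.281 − 0.911) = 2.72628/2.37 = 1.15 km.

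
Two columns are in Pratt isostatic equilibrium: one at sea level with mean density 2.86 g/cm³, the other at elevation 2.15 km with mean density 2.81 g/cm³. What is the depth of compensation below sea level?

ρ_ref D = ρ (D + h) → D (ρ_ref − ρ) = ρ h.
D = ρ h/(ρ_ref − ρ) = 2.81 × 2.15 km/(2.86 − 2.81) = 121 km.

121 km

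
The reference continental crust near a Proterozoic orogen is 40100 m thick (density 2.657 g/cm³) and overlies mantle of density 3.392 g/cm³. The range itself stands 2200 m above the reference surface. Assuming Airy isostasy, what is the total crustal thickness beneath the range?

50300 m

Root depth r = h ρ_c / (ρ_m − ρ_c) = 2200 m × 2.657 / 0.735 = 7953 m.
Total thickness = T + h + r = 40100 m + 2200 m + 7953 m = 50300 m.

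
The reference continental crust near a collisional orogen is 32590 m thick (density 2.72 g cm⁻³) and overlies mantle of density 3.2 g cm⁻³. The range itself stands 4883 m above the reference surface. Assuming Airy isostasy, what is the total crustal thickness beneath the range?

65100 m

Root depth r = h ρ_c / (ρ_m − ρ_c) = 4883 m × 2.72 / 0.48 = 27670 m.
Total thickness = T + h + r = 32590 m + 4883 m + 27670 m = 65100 m.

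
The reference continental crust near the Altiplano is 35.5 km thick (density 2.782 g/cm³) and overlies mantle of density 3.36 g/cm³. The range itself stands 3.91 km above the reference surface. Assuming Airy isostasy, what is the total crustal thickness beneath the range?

58.2 km

Root depth r = h ρ_c / (ρ_m − ρ_c) = 3.91 km × 2.782 / 0.578 = 18.82 km.
Total thickness = T + h + r = 35.5 km + 3.91 km + 18.82 km = 58.2 km.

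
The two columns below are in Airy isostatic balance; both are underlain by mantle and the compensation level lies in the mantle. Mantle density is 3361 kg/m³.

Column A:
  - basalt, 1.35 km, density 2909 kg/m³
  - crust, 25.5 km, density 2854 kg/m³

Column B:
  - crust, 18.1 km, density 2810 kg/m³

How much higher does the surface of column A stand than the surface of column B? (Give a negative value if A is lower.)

1.06 km

For any compensation level in the mantle, the mantle terms cancel and isostasy reduces to e = (Σt_A − Σt_B) − (Σ(ρt)_A − Σ(ρt)_B) / ρ_m.
Σt_A = 26.85 km; Σt_B = 18.1 km; Σ(ρt)_A = 76704.15; Σ(ρt)_B = 50861 (in km·kg/m³).
e = (26.85 − 18.1) − (76704.15 − 50861) / 3361 = 1.06 km.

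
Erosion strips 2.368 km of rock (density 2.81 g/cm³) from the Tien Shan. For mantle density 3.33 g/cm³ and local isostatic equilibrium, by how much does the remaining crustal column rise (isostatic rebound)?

Unloading: uplift u = e ρ_c/ρ_m = 2.368 km × 2.81/3.33 = 2 km.

2 km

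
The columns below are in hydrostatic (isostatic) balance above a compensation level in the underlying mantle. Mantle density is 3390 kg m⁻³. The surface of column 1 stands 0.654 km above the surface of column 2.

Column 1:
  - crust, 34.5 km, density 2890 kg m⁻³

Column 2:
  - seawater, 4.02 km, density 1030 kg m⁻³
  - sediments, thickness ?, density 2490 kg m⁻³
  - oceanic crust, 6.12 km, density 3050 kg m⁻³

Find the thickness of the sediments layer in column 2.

3.85 km

Take the compensation level at the base of the deeper column (depth z_c below the surface of column 1) and equate Σ ρ_i t_i down to z_c; mantle fills any gap and the z_c terms cancel.
Column 1: 34.5×2890 + (z_c − 34.5)×3390
Column 2: 0.654×0 + 4.02×1030 + x×2490 + 6.12×3050 + (z_c − 0.654 − 10.14 − x)×3390
The z_c×3390 term appears on both sides and cancels. Collect the known terms of each column as K = Σ(ρt)_known − 3390 × (depth of known layers): K_1 = 99705 − 3390×34.5 = −17250; K_2 = 22806.6 − 3390×(0.654 + 10.14) = −13785.06.
Balance: K_1 = K_2 − x×(3390 − 2490), so x = (K_2 − K_1)/(3390 − 2490) = 3464.94/900 = 3.85 km.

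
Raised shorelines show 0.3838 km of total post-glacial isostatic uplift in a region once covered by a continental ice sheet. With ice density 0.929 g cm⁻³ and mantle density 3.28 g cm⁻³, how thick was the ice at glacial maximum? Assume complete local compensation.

u = t ρ_ice/ρ_m → t = u ρ_m/ρ_ice = 0.3838 km × 3.28/0.929 = 1.36 km.

1.36 km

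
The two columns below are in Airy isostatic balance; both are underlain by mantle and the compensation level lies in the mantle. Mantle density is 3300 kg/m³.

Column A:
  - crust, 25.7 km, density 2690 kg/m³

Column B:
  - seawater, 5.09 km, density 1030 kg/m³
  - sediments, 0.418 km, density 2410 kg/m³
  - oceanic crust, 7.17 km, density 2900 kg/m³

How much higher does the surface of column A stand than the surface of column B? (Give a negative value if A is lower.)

For any compensation level in the mantle, the mantle terms cancel and isostasy reduces to e = (Σt_A − Σt_B) − (Σ(ρt)_A − Σ(ρt)_B) / ρ_m.
Σt_A = 25.7 km; Σt_B = 12.678 km; Σ(ρt)_A = 69133; Σ(ρt)_B = 27043.08 (in km·kg/m³).
e = (25.7 − 12.678) − (69133 − 27043.08) / 3300 = 0.267 km.

0.267 km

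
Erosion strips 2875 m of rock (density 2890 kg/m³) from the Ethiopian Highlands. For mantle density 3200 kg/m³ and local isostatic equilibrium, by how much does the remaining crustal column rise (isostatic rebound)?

2600 m

Unloading: uplift u = e ρ_c/ρ_m = 2875 m × 2890/3200 = 2600 m.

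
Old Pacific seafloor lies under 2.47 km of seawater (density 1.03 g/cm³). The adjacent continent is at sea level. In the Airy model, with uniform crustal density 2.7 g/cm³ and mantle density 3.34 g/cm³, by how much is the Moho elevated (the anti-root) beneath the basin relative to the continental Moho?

Isostatic balance requires: replacing crust with seawater at the top is compensated by replacing crust with mantle at the base: d (ρ_c − ρ_w) = a (ρ_m − ρ_c).
a = d (ρ_c − ρ_w)/(ρ_m − ρ_c) = 2.47 km × 1.67/0.64 = 6.45 km.

6.45 km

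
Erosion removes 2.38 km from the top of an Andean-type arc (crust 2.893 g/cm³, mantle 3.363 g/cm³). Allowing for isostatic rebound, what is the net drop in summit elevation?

Rebound u = e ρ_c/ρ_m = 2.38 km × 2.893/3.363 = 2.047 km.
Net surface drop = e − u = 2.38 km − 2.047 km = e (ρ_m − ρ_c)/ρ_m = 0.333 km.

0.333 km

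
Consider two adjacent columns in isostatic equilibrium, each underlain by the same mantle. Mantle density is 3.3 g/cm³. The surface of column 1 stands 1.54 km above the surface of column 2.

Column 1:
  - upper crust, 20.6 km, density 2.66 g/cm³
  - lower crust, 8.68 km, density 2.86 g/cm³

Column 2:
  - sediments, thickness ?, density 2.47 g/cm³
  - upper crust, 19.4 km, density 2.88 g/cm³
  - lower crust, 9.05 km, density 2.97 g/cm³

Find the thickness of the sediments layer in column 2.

Take the compensation level at the base of the deeper column (depth z_c below the surface of column 1) and equate Σ ρ_i t_i down to z_c; mantle fills any gap and the z_c terms cancel.
Column 1: 20.6×2.66 + 8.68×2.86 + (z_c − 29.28)×3.3
Column 2: 1.54×0 + x×2.47 + 19.4×2.88 + 9.05×2.97 + (z_c − 1.54 − 28.45 − x)×3.3
The z_c×3.3 term appears on both sides and cancels. Collect the known terms of each column as K = Σ(ρt)_known − 3.3 × (depth of known layers): K_1 = 79.6208 − 3.3×29.28 = −17.0032; K_2 = 82.7505 − 3.3×(1.54 + 28.45) = −16.2165.
Balance: K_1 = K_2 − x×(3.3 − 2.47), so x = (K_2 − K_1)/(3.3 − 2.47) = 0.7867/0.83 = 0.948 km.

0.948 km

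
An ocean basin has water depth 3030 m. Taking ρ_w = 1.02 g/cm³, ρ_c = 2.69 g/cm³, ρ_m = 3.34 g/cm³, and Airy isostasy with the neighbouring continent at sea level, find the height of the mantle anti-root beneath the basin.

7780 m

In Airy isostatic equilibrium: replacing crust with seawater at the top is compensated by replacing crust with mantle at the base: d (ρ_c − ρ_w) = a (ρ_m − ρ_c).
a = d (ρ_c − ρ_w)/(ρ_m − ρ_c) = 3030 m × 1.67/0.65 = 7780 m.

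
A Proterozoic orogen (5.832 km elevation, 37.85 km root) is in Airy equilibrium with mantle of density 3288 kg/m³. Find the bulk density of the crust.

ρ_c h = (ρ_m − ρ_c) r → ρ_c (h + r) = ρ_m r → ρ_c = ρ_m r / (h + r).
ρ_c = 3288 × 37.85 km / (5.832 km + 37.85 km) = 2850 kg/m³.

2850 kg/m³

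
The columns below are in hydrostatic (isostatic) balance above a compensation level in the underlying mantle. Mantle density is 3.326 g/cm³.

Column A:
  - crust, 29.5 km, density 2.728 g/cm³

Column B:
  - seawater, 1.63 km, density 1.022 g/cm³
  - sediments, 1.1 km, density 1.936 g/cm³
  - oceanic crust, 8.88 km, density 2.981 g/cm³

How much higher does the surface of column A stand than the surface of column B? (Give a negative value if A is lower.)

For any compensation level in the mantle, the mantle terms cancel and isostasy reduces to e = (Σt_A − Σt_B) − (Σ(ρt)_A − Σ(ρt)_B) / ρ_m.
Σt_A = 29.5 km; Σt_B = 11.61 km; Σ(ρt)_A = 80.476; Σ(ρt)_B = 30.26674 (in km·g/cm³).
e = (29.5 − 11.61) − (80.476 − 30.26674) / 3.326 = 2.79 km.

2.79 km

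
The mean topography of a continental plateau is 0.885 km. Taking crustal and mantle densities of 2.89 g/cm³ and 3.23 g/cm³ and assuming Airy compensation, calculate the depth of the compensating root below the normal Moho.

Equating mass per unit area of the two columns: the weight of the topography is balanced by the buoyancy of the root, ρ_c h = (ρ_m − ρ_c) r.
r = h · ρ_c / (ρ_m − ρ_c) = 0.885 km × 2.89 / (3.23 − 2.89) = 7.52 km.

7.52 km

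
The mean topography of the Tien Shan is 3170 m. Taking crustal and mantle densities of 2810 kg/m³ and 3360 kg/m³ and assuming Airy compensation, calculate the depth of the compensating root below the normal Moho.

Equating mass per unit area of the two columns: the weight of the topography is balanced by the buoyancy of the root, ρ_c h = (ρ_m − ρ_c) r.
r = h · ρ_c / (ρ_m − ρ_c) = 3170 m × 2810 / (3360 − 2810) = 16200 m.

16200 m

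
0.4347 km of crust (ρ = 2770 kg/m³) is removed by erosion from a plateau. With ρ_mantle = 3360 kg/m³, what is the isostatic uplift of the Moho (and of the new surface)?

0.358 km

Unloading: uplift u = e ρ_c/ρ_m = 0.4347 km × 2770/3360 = 0.358 km.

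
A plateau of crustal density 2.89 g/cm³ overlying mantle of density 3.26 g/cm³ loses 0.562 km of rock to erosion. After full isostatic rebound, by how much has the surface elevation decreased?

0.0638 km

Rebound u = e ρ_c/ρ_m = 0.562 km × 2.89/3.26 = 0.4982 km.
Net surface drop = e − u = 0.562 km − 0.4982 km = e (ρ_m − ρ_c)/ρ_m = 0.0638 km.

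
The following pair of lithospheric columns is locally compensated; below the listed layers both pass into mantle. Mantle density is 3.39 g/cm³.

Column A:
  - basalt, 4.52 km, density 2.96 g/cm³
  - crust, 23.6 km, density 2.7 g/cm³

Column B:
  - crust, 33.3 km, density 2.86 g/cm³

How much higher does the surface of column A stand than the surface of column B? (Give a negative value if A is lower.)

For any compensation level in the mantle, the mantle terms cancel and isostasy reduces to e = (Σt_A − Σt_B) − (Σ(ρt)_A − Σ(ρt)_B) / ρ_m.
Σt_A = 28.12 km; Σt_B = 33.3 km; Σ(ρt)_A = 77.0992; Σ(ρt)_B = 95.238 (in km·g/cm³).
e = (28.12 − 33.3) − (77.0992 − 95.238) / 3.39 = 0.171 km.

0.171 km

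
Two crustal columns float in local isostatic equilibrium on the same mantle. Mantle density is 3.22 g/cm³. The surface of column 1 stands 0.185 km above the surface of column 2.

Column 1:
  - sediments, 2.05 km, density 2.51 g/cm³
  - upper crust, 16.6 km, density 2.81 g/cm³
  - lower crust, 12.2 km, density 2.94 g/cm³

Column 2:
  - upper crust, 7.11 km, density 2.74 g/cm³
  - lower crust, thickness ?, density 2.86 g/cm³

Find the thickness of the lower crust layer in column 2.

21.3 km

Take the compensation level at the base of the deeper column (depth z_c below the surface of column 1) and equate Σ ρ_i t_i down to z_c; mantle fills any gap and the z_c terms cancel.
Column 1: 2.05×2.51 + 16.6×2.81 + 12.2×2.94 + (z_c − 30.85)×3.22
Column 2: 0.185×0 + 7.11×2.74 + x×2.86 + (z_c − 0.185 − 7.11 − x)×3.22
The z_c×3.22 term appears on both sides and cancels. Collect the known terms of each column as K = Σ(ρt)_known − 3.22 × (depth of known layers): K_1 = 87.6595 − 3.22×30.85 = −11.6775; K_2 = 19.4814 − 3.22×(0.185 + 7.11) = −4.0085.
Balance: K_1 = K_2 − x×(3.22 − 2.86), so x = (K_2 − K_1)/(3.22 − 2.86) = 7.669/0.36 = 21.3 km.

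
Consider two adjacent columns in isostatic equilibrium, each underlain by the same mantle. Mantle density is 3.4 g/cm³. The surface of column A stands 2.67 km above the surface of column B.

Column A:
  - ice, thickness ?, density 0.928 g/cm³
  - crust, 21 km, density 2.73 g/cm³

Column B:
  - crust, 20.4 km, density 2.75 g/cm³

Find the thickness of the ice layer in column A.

3.34 km

Take the compensation level at the base of the deeper column (depth z_c below the surface of column A) and equate Σ ρ_i t_i down to z_c; mantle fills any gap and the z_c terms cancel.
Column A: x×0.928 + 21×2.73 + (z_c − 21 − x)×3.4
Column B: 2.67×0 + 20.4×2.75 + (z_c − 2.67 − 20.4)×3.4
The z_c×3.4 term appears on both sides and cancels. Collect the known terms of each column as K = Σ(ρt)_known − 3.4 × (depth of known layers): K_A = 57.33 − 3.4×21 = −14.07; K_B = 56.1 − 3.4×(2.67 + 20.4) = −22.338.
Balance: K_A − x×(3.4 − 0.928) = K_B, so x = (K_A − K_B)/(3.4 − 0.928) = 8.268/2.472 = 3.34 km.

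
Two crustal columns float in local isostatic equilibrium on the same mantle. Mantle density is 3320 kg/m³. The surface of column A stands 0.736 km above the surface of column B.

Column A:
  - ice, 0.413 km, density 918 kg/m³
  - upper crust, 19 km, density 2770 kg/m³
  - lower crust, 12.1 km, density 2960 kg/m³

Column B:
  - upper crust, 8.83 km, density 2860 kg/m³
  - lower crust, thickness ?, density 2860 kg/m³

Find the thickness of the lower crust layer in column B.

Take the compensation level at the base of the deeper column (depth z_c below the surface of column A) and equate Σ ρ_i t_i down to z_c; mantle fills any gap and the z_c terms cancel.
Column A: 0.413×918 + 19×2770 + 12.1×2960 + (z_c − 31.513)×3320
Column B: 0.736×0 + 8.83×2860 + x×2860 + (z_c − 0.736 − 8.83 − x)×3320
The z_c×3320 term appears on both sides and cancels. Collect the known terms of each column as K = Σ(ρt)_known − 3320 × (depth of known layers): K_A = 88825.134 − 3320×31.513 = −15798.026; K_B = 25253.8 − 3320×(0.736 + 8.83) = −6505.32.
Balance: K_A = K_B − x×(3320 − 2860), so x = (K_B − K_A)/(3320 − 2860) = 9292.71/460 = 20.2 km.

20.2 km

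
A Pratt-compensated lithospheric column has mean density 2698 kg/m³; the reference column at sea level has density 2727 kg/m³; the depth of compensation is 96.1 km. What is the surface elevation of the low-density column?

1.03 km

ρ_ref D = ρ (D + h) → h = D (ρ_ref − ρ)/ρ.
h = 96.1 km × (2727 − 2698)/2698 = 1.03 km.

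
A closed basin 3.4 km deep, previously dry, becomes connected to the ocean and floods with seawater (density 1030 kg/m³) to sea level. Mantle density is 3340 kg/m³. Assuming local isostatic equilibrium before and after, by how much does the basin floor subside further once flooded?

After flooding the water column is d + s deep. Its weight must equal the weight of mantle displaced by the extra subsidence s: (d + s) ρ_w = s ρ_m.
s = d ρ_w / (ρ_m − ρ_w) = 3.4 km × 1030/(3340 − 1030) = 1.52 km.

1.52 km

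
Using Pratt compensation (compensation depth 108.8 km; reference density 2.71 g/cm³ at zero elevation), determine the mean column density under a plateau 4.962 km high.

Pratt balance: ρ_ref D = ρ (D + h).
ρ = ρ_ref D/(D + h) = 2.71 × 108.8 km/(108.8 km + 4.962 km) = 2.59 g/cm³.

2.59 g/cm³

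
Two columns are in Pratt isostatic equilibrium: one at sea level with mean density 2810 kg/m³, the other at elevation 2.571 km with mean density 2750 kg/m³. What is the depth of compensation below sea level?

ρ_ref D = ρ (D + h) → D (ρ_ref − ρ) = ρ h.
D = ρ h/(ρ_ref − ρ) = 2750 × 2.571 km/(2810 − 2750) = 118 km.

118 km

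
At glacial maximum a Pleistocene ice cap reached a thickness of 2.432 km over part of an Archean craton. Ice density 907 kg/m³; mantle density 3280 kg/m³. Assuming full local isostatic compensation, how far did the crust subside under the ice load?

0.673 km

By Archimedes' principle applied to the lithosphere: the ice load ρ_ice t is balanced by mantle displaced below, ρ_m s.
s = t ρ_ice / ρ_m = 2.432 km × 907/3280 = 0.673 km.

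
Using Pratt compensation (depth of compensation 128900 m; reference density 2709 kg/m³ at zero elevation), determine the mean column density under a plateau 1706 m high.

2670 kg/m³

Pratt balance: ρ_ref D = ρ (D + h).
ρ = ρ_ref D/(D + h) = 2709 × 128900 m/(128900 m + 1706 m) = 2670 kg/m³.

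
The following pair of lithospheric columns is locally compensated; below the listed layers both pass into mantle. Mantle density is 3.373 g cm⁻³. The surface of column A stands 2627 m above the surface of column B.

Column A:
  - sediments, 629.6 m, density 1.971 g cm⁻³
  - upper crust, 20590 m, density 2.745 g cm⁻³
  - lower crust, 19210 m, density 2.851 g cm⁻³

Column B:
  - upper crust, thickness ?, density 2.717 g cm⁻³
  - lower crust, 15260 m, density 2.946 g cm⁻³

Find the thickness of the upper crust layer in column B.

Take the compensation level at the base of the deeper column (depth z_c below the surface of column A) and equate Σ ρ_i t_i down to z_c; mantle fills any gap and the z_c terms cancel.
Column A: 629.6×1.971 + 20590×2.745 + 19210×2.851 + (z_c − 40429.6)×3.373
Column B: 2627×0 + x×2.717 + 15260×2.946 + (z_c − 2627 − 15260 − x)×3.373
The z_c×3.373 term appears on both sides and cancels. Collect the known terms of each column as K = Σ(ρt)_known − 3.373 × (depth of known layers): K_A = 112528.202 − 3.373×40429.6 = −23840.8392; K_B = 44955.96 − 3.373×(2627 + 15260) = −15376.891.
Balance: K_A = K_B − x×(3.373 − 2.717), so x = (K_B − K_A)/(3.373 − 2.717) = 8463.95/0.656 = 12900 m.

12900 m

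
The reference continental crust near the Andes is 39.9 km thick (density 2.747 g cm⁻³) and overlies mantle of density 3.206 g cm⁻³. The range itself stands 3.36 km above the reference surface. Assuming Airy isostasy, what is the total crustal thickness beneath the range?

63.4 km

Root depth r = h ρ_c / (ρ_m − ρ_c) = 3.36 km × 2.747 / 0.459 = 20.11 km.
Total thickness = T + h + r = 39.9 km + 3.36 km + 20.11 km = 63.4 km.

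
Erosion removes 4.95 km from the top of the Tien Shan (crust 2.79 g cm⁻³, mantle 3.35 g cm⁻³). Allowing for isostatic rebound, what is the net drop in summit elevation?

0.827 km

Rebound u = e ρ_c/ρ_m = 4.95 km × 2.79/3.35 = 4.123 km.
Net surface drop = e − u = 4.95 km − 4.123 km = e (ρ_m − ρ_c)/ρ_m = 0.827 km.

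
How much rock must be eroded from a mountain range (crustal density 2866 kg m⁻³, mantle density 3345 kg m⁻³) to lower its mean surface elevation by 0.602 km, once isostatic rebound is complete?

4.2 km

Net drop Δ = e − u = e − e ρ_c/ρ_m = e (ρ_m − ρ_c)/ρ_m.
e = Δ ρ_m/(ρ_m − ρ_c) = 0.602 km × 3345/479 = 4.2 km.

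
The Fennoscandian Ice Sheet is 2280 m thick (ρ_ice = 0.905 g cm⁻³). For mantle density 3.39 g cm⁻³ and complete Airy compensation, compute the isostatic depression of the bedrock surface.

609 m

Balancing pressure at the compensation depth: the ice load ρ_ice t is balanced by mantle displaced below, ρ_m s.
s = t ρ_ice / ρ_m = 2280 m × 0.905/3.39 = 609 m.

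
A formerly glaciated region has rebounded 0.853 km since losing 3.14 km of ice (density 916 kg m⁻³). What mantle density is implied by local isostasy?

ρ_m = ρ_ice t / u = 916 × 3.14 km/0.853 km = 3370 kg m⁻³.

3370 kg m⁻³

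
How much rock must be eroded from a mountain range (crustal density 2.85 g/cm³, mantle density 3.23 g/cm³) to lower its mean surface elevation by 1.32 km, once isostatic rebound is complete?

Net drop Δ = e − u = e − e ρ_c/ρ_m = e (ρ_m − ρ_c)/ρ_m.
e = Δ ρ_m/(ρ_m − ρ_c) = 1.32 km × 3.23/0.38 = 11.2 km.

11.2 km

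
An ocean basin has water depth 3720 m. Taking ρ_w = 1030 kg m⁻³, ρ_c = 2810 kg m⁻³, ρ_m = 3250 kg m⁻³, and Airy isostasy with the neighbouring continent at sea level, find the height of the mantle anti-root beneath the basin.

Balancing pressure at the compensation depth: replacing crust with seawater at the top is compensated by replacing crust with mantle at the base: d (ρ_c − ρ_w) = a (ρ_m − ρ_c).
a = d (ρ_c − ρ_w)/(ρ_m − ρ_c) = 3720 m × 1780/440 = 15000 m.

15000 m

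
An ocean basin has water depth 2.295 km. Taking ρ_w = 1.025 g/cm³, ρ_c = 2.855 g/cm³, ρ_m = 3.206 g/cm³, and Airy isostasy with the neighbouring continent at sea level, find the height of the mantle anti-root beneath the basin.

12 km

Balancing pressure at the compensation depth: replacing crust with seawater at the top is compensated by replacing crust with mantle at the base: d (ρ_c − ρ_w) = a (ρ_m − ρ_c).
a = d (ρ_c − ρ_w)/(ρ_m − ρ_c) = 2.295 km × 1.83/0.351 = 12 km.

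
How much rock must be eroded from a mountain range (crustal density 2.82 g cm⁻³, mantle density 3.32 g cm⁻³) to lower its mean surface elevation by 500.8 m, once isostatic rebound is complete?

Net drop Δ = e − u = e − e ρ_c/ρ_m = e (ρ_m − ρ_c)/ρ_m.
e = Δ ρ_m/(ρ_m − ρ_c) = 500.8 m × 3.32/0.5 = 3330 m.

3330 m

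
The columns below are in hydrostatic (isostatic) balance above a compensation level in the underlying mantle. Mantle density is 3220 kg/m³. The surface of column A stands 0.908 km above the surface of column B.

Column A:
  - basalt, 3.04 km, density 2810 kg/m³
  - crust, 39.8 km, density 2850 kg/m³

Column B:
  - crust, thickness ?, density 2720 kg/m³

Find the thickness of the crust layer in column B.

Take the compensation level at the base of the deeper column (depth z_c below the surface of column A) and equate Σ ρ_i t_i down to z_c; mantle fills any gap and the z_c terms cancel.
Column A: 3.04×2810 + 39.8×2850 + (z_c − 42.84)×3220
Column B: 0.908×0 + x×2720 + (z_c − 0.908 − 0 − x)×3220
The z_c×3220 term appears on both sides and cancels. Collect the known terms of each column as K = Σ(ρt)_known − 3220 × (depth of known layers): K_A = 121972.4 − 3220×42.84 = −15972.4; K_B = 0 − 3220×(0.908 + 0) = −2923.76.
Balance: K_A = K_B − x×(3220 − 2720), so x = (K_B − K_A)/(3220 − 2720) = 13048.6/500 = 26.1 km.

26.1 km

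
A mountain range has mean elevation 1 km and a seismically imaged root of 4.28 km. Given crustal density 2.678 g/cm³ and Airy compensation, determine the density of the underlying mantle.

3.3 g/cm³

Airy balance: ρ_c h = (ρ_m − ρ_c) r → ρ_m = ρ_c (1 + h/r).
ρ_m = 2.678 × (1 + 1 km/4.28 km) = 3.3 g/cm³.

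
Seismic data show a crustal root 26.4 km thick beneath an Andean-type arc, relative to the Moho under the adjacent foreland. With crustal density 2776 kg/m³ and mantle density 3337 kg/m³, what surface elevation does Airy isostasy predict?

5.34 km

Equating mass per unit area of the two columns: ρ_c h = (ρ_m − ρ_c) r.
h = r (ρ_m − ρ_c) / ρ_c = 26.4 km × (3337 − 2776) / 2776 = 5.34 km.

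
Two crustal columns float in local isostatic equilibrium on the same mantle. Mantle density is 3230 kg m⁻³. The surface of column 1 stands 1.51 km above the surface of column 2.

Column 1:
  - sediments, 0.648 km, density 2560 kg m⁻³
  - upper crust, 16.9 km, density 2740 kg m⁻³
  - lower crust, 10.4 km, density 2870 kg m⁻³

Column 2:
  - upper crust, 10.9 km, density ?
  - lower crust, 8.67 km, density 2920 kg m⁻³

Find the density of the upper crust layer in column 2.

Take the compensation level at the base of the deeper column (depth z_c below the surface of column 1) and equate Σ ρ_i t_i down to z_c; mantle fills any gap and the z_c terms cancel.
Column 1: 0.648×2560 + 16.9×2740 + 10.4×2870 + (z_c − 27.948)×3230
Column 2: 1.51×0 + 10.9×ρ + 8.67×2920 + (z_c − 1.51 − 19.57)×3230
The z_c×3230 term appears on both sides and cancels. Collect the known terms of each column as K = Σ(ρt)_known − 3230 × (depth of known layers): K_1 = 77812.88 − 3230×27.948 = −12459.16; K_2 = 25316.4 − 3230×(1.51 + 19.57) = −42772.
Balance: K_1 = K_2 + 10.9×ρ, so ρ = (K_1 − K_2)/10.9 = 30312.8/10.9 = 2780 kg m⁻³.

2780 kg m⁻³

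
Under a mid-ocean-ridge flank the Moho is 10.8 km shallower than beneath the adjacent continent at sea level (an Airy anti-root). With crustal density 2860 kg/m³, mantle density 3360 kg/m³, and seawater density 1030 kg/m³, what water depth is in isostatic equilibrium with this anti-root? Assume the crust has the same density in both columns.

2.95 km

Replacing a thickness d of crust by seawater at the top must be balanced by replacing crust with mantle at the base: d (ρ_c − ρ_w) = a (ρ_m − ρ_c).
d = a (ρ_m − ρ_c)/(ρ_c − ρ_w) = 10.8 km × 500/1830 = 2.95 km.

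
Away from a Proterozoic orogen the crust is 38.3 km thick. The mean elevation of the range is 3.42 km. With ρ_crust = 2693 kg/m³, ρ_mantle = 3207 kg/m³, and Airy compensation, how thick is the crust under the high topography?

Root depth r = h ρ_c / (ρ_m − ρ_c) = 3.42 km × 2693 / 514 = 17.92 km.
Total thickness = T + h + r = 38.3 km + 3.42 km + 17.92 km = 59.6 km.

59.6 km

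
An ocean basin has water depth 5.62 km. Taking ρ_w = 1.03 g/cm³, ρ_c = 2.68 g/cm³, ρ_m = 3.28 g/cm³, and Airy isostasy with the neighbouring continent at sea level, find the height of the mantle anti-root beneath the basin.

Balancing pressure at the compensation depth: replacing crust with seawater at the top is compensated by replacing crust with mantle at the base: d (ρ_c − ρ_w) = a (ρ_m − ρ_c).
a = d (ρ_c − ρ_w)/(ρ_m − ρ_c) = 5.62 km × 1.65/0.6 = 15.5 km.

15.5 km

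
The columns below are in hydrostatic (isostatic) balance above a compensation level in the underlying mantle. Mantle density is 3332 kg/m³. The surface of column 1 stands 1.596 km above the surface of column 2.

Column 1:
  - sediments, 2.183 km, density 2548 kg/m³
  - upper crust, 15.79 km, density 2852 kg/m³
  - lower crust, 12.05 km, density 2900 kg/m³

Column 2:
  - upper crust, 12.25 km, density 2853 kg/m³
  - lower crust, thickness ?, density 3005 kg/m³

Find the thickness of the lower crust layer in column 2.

10.1 km

Take the compensation level at the base of the deeper column (depth z_c below the surface of column 1) and equate Σ ρ_i t_i down to z_c; mantle fills any gap and the z_c terms cancel.
Column 1: 2.183×2548 + 15.79×2852 + 12.05×2900 + (z_c − 30.023)×3332
Column 2: 1.596×0 + 12.25×2853 + x×3005 + (z_c − 1.596 − 12.25 − x)×3332
The z_c×3332 term appears on both sides and cancels. Collect the known terms of each column as K = Σ(ρt)_known − 3332 × (depth of known layers): K_1 = 85540.364 − 3332×30.023 = −14496.272; K_2 = 34949.25 − 3332×(1.596 + 12.25) = −11185.622.
Balance: K_1 = K_2 − x×(3332 − 3005), so x = (K_2 − K_1)/(3332 − 3005) = 3310.65/327 = 10.1 km.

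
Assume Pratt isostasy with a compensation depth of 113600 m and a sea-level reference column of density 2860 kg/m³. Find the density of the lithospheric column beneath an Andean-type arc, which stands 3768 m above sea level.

Pratt balance: ρ_ref D = ρ (D + h).
ρ = ρ_ref D/(D + h) = 2860 × 113600 m/(113600 m + 3768 m) = 2770 kg/m³.

2770 kg/m³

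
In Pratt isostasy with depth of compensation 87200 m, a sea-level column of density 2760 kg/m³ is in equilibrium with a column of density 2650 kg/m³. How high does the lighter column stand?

3620 m

ρ_ref D = ρ (D + h) → h = D (ρ_ref − ρ)/ρ.
h = 87200 m × (2760 − 2650)/2650 = 3620 m.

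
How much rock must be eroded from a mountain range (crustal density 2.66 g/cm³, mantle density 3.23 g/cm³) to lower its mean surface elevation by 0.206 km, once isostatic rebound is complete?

1.17 km

Net drop Δ = e − u = e − e ρ_c/ρ_m = e (ρ_m − ρ_c)/ρ_m.
e = Δ ρ_m/(ρ_m − ρ_c) = 0.206 km × 3.23/0.57 = 1.17 km.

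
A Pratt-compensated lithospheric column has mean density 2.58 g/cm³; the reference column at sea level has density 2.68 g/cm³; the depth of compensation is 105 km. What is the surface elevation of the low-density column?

ρ_ref D = ρ (D + h) → h = D (ρ_ref − ρ)/ρ.
h = 105 km × (2.68 − 2.58)/2.58 = 4.07 km.

4.07 km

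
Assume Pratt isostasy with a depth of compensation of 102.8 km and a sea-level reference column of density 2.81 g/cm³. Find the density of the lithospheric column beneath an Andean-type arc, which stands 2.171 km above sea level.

Pratt balance: ρ_ref D = ρ (D + h).
ρ = ρ_ref D/(D + h) = 2.81 × 102.8 km/(102.8 km + 2.171 km) = 2.75 g/cm³.

2.75 g/cm³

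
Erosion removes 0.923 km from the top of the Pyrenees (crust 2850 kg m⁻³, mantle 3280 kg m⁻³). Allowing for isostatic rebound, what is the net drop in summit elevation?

0.121 km

Rebound u = e ρ_c/ρ_m = 0.923 km × 2850/3280 = 0.802 km.
Net surface drop = e − u = 0.923 km − 0.802 km = e (ρ_m − ρ_c)/ρ_m = 0.121 km.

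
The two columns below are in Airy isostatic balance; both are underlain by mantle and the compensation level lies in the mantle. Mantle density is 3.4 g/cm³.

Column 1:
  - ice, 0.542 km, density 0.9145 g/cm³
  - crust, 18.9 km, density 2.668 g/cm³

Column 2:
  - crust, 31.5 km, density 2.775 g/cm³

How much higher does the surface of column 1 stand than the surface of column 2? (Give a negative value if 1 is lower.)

For any compensation level in the mantle, the mantle terms cancel and isostasy reduces to e = (Σt_1 − Σt_2) − (Σ(ρt)_1 − Σ(ρt)_2) / ρ_m.
Σt_1 = 19.442 km; Σt_2 = 31.5 km; Σ(ρt)_1 = 50.920859; Σ(ρt)_2 = 87.4125 (in km·g/cm³).
e = (19.442 − 31.5) − (50.920859 − 87.4125) / 3.4 = −1.33 km.

−1.33 km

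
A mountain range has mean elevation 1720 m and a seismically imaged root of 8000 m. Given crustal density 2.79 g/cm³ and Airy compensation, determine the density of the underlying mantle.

Airy balance: ρ_c h = (ρ_m − ρ_c) r → ρ_m = ρ_c (1 + h/r).
ρ_m = 2.79 × (1 + 1720 m/8000 m) = 3.39 g/cm³.

3.39 g/cm³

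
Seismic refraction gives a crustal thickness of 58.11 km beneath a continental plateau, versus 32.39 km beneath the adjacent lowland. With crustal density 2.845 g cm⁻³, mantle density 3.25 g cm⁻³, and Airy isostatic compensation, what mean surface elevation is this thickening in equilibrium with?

Excess crust Δ = 58.11 km − 32.39 km = 25.72 km, split between elevation h and root r with h + r = Δ.
Airy balance ρ_c h = (ρ_m − ρ_c) r gives r = h ρ_c/(ρ_m − ρ_c), so h (1 + ρ_c/(ρ_m − ρ_c)) = Δ, i.e. h = Δ (ρ_m − ρ_c)/ρ_m.
h = 25.72 km × 0.405/3.25 = 3.21 km.

3.21 km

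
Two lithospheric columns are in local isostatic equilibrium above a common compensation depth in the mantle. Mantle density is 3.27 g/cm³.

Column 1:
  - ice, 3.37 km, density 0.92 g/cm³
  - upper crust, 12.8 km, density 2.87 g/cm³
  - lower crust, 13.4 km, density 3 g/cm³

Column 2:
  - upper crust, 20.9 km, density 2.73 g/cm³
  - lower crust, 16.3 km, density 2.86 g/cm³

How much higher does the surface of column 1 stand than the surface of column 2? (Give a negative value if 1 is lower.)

−0.401 km

For any compensation level in the mantle, the mantle terms cancel and isostasy reduces to e = (Σt_1 − Σt_2) − (Σ(ρt)_1 − Σ(ρt)_2) / ρ_m.
Σt_1 = 29.57 km; Σt_2 = 37.2 km; Σ(ρt)_1 = 80.0364; Σ(ρt)_2 = 103.675 (in km·g/cm³).
e = (29.57 − 37.2) − (80.0364 − 103.675) / 3.27 = −0.401 km.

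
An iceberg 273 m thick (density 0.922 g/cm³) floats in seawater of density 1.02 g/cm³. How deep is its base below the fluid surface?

247 m

Draft d = t ρ_obj/ρ_fluid = 273 m × 0.922/1.02 = 247 m.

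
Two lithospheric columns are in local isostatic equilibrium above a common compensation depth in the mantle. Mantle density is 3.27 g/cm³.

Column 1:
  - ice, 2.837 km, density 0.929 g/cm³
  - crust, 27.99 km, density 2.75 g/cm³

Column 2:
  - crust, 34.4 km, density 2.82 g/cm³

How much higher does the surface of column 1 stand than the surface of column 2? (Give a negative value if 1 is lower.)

1.75 km

For any compensation level in the mantle, the mantle terms cancel and isostasy reduces to e = (Σt_1 − Σt_2) − (Σ(ρt)_1 − Σ(ρt)_2) / ρ_m.
Σt_1 = 30.827 km; Σt_2 = 34.4 km; Σ(ρt)_1 = 79.608073; Σ(ρt)_2 = 97.008 (in km·g/cm³).
e = (30.827 − 34.4) − (79.608073 − 97.008) / 3.27 = 1.75 km.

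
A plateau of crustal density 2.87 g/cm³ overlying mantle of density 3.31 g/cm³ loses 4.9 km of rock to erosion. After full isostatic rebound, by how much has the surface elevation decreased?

0.651 km

Rebound u = e ρ_c/ρ_m = 4.9 km × 2.87/3.31 = 4.249 km.
Net surface drop = e − u = 4.9 km − 4.249 km = e (ρ_m − ρ_c)/ρ_m = 0.651 km.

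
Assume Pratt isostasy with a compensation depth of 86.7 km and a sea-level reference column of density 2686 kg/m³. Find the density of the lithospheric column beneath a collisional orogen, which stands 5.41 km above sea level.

2530 kg/m³

Pratt balance: ρ_ref D = ρ (D + h).
ρ = ρ_ref D/(D + h) = 2686 × 86.7 km/(86.7 km + 5.41 km) = 2530 kg/m³.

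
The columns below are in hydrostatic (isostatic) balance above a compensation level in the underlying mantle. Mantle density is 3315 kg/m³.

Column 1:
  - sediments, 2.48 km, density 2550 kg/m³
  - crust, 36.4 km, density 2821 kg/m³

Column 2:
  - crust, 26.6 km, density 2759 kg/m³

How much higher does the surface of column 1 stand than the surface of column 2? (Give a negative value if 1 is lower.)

1.54 km

For any compensation level in the mantle, the mantle terms cancel and isostasy reduces to e = (Σt_1 − Σt_2) − (Σ(ρt)_1 − Σ(ρt)_2) / ρ_m.
Σt_1 = 38.88 km; Σt_2 = 26.6 km; Σ(ρt)_1 = 109008.4; Σ(ρt)_2 = 73389.4 (in km·kg/m³).
e = (38.88 − 26.6) − (109008.4 − 73389.4) / 3315 = 1.54 km.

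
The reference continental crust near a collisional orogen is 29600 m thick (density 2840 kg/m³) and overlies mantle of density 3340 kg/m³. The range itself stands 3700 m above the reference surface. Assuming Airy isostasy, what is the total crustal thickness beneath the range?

54300 m

Root depth r = h ρ_c / (ρ_m − ρ_c) = 3700 m × 2840 / 500 = 21020 m.
Total thickness = T + h + r = 29600 m + 3700 m + 21020 m = 54300 m.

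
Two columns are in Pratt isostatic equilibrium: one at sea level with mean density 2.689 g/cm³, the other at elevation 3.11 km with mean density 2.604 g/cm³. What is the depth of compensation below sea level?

ρ_ref D = ρ (D + h) → D (ρ_ref − ρ) = ρ h.
D = ρ h/(ρ_ref − ρ) = 2.604 × 3.11 km/(2.689 − 2.604) = 95.3 km.

95.3 km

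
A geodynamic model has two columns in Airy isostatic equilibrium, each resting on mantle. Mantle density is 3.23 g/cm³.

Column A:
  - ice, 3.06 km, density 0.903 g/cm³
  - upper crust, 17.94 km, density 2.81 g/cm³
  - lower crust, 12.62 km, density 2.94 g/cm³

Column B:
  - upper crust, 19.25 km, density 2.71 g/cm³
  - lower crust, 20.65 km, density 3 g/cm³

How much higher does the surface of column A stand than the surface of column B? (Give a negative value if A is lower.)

1.1 km

For any compensation level in the mantle, the mantle terms cancel and isostasy reduces to e = (Σt_A − Σt_B) − (Σ(ρt)_A − Σ(ρt)_B) / ρ_m.
Σt_A = 33.62 km; Σt_B = 39.9 km; Σ(ρt)_A = 90.27738; Σ(ρt)_B = 114.1175 (in km·g/cm³).
e = (33.62 − 39.9) − (90.27738 − 114.1175) / 3.23 = 1.1 km.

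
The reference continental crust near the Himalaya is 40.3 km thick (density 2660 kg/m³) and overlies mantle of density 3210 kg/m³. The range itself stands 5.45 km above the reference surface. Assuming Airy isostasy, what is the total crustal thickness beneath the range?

Root depth r = h ρ_c / (ρ_m − ρ_c) = 5.45 km × 2660 / 550 = 26.36 km.
Total thickness = T + h + r = 40.3 km + 5.45 km + 26.36 km = 72.1 km.

72.1 km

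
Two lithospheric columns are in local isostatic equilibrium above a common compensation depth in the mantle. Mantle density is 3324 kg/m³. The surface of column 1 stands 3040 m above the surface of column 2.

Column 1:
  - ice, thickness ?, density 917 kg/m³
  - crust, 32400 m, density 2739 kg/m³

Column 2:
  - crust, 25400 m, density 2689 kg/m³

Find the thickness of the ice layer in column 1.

3020 m

Take the compensation level at the base of the deeper column (depth z_c below the surface of column 1) and equate Σ ρ_i t_i down to z_c; mantle fills any gap and the z_c terms cancel.
Column 1: x×917 + 32400×2739 + (z_c − 32400 − x)×3324
Column 2: 3040×0 + 25400×2689 + (z_c − 3040 − 25400)×3324
The z_c×3324 term appears on both sides and cancels. Collect the known terms of each column as K = Σ(ρt)_known − 3324 × (depth of known layers): K_1 = 88743600 − 3324×32400 = −18954000; K_2 = 68300600 − 3324×(3040 + 25400) = −26233960.
Balance: K_1 − x×(3324 − 917) = K_2, so x = (K_1 − K_2)/(3324 − 917) = 7279960/2407 = 3020 m.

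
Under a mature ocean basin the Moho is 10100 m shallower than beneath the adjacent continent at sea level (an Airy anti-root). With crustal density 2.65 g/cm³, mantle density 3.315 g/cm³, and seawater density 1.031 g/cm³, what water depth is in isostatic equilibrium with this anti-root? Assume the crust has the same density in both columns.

4150 m

Replacing a thickness d of crust by seawater at the top must be balanced by replacing crust with mantle at the base: d (ρ_c − ρ_w) = a (ρ_m − ρ_c).
d = a (ρ_m − ρ_c)/(ρ_c − ρ_w) = 10100 m × 0.665/1.619 = 4150 m.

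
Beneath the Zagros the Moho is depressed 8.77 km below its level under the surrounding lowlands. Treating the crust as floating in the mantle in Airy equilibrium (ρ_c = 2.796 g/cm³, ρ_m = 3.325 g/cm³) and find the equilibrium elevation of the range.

1.66 km

By Archimedes' principle applied to the lithosphere: ρ_c h = (ρ_m − ρ_c) r.
h = r (ρ_m − ρ_c) / ρ_c = 8.77 km × (3.325 − 2.796) / 2.796 = 1.66 km.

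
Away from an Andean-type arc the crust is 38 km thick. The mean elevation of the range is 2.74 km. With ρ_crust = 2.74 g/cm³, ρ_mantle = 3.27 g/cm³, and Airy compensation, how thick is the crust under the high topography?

54.9 km

Root depth r = h ρ_c / (ρ_m − ρ_c) = 2.74 km × 2.74 / 0.53 = 14.17 km.
Total thickness = T + h + r = 38 km + 2.74 km + 14.17 km = 54.9 km.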